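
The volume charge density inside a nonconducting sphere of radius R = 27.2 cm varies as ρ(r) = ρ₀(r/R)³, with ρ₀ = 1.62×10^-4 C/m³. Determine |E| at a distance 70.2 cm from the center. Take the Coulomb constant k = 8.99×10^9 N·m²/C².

Use a concentric Gaussian sphere at r = 70.2 cm (r > R, all charge enclosed).
Q_enc = 4π ∫₀^R ρ₀(r'/R)^3 r'² dr' = 4πρ₀R³/6 = 6.828×10^-6 C.
Since E is radial and uniform over the Gaussian sphere, Φ = E·4πr² = Q_enc/ε₀.
E = k|Q_enc|/r² = (8.99×10^9)(6.828×10^-6)/(0.702)² = 1.25e5 N/C.

E ≈ 1.25e5 N/C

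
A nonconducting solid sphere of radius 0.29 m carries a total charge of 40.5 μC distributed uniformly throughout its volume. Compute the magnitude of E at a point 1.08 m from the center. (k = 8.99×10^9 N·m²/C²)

E = 3.12×10^5 V/m

By spherical symmetry E is radial; choose a Gaussian sphere of radius r = 1.08 m (r > R, so the entire charge is enclosed).
Q_enc = 40.5 μC = 4.05×10^-5 C.
Since E is radial and uniform over the Gaussian sphere, Φ = E·4πr² = Q_enc/ε₀.
E = k|Q_enc|/r² = (8.99×10^9)(4.05×10^-5)/(1.08)² = 3.12×10^5 N/C.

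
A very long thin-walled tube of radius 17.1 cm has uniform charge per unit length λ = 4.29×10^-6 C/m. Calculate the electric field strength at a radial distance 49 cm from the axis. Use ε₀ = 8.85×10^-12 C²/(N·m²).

1.57×10^5 N/C

Choose a coaxial cylinder of radius r = 49 cm (arbitrary length L) as the Gaussian surface (r > 17.1 cm).
The full line charge is enclosed: λ_enc = 4.29×10^-6 C/m.
Since E is radial and uniform over the curved surface, Φ = E·2πrL = Q_enc/ε₀ = λ_enc L/ε₀.
E = |λ_enc|/(2πε₀r) = (4.29×10^-6)/(2π·8.85×10^-12·0.49) = 1.57×10^5 N/C.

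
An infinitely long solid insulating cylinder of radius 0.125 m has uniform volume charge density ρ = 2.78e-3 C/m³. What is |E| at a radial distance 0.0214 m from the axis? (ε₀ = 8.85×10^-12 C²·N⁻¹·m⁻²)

|E| ≈ 3.36e6 N/C

Choose a coaxial cylinder of radius r = 0.0214 m (arbitrary length L) as the Gaussian surface (r < R).
Charge inside radius r per length L is ρ·πr²·L, so λ_enc = ρπr² = 4.00×10^-6 C/m.
Gauss's law: E·2πrL = λ_enc L/ε₀.
E = |λ_enc|/(2πε₀r) = (4.00×10^-6)/(2π·8.85×10^-12·0.0214) = 3.36×10^6 N/C.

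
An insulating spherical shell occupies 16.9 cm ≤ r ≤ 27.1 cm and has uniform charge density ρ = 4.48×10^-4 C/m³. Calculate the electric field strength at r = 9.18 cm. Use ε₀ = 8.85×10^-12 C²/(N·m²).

E = 0

Take a concentric spherical Gaussian surface of radius r = 9.18 cm (r < 16.9 cm, inside the empty cavity).
Q_enc = 0 (all charge lies at larger r); Gauss's law gives E = 0.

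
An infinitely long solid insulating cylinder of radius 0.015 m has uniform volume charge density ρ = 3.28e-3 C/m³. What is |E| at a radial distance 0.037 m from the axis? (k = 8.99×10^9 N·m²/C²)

E ≈ 1.13e6 V/m

Take a coaxial cylindrical Gaussian surface of radius r = 0.037 m and length L (r > 0.015 m, full cross-section enclosed).
λ_enc = ρ·πR² = (3.28×10^-3)π(0.015)² = 2.318×10^-6 C/m.
Gauss's law: E·2πrL = λ_enc L/ε₀.
E = 2k|λ_enc|/r = 2(8.99×10^9)(2.318e-6)/(0.037) = 1.13×10^6 N/C.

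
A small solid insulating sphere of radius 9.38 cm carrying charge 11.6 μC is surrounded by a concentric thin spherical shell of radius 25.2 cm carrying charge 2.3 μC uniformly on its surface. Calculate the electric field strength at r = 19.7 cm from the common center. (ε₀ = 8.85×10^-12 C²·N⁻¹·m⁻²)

By spherical symmetry E is radial; choose a Gaussian sphere of radius r = 19.7 cm (between the bodies, 9.38 cm < r < 25.2 cm).
The shell at 25.2 cm lies outside the Gaussian surface, so Q_enc = 11.6 μC = 1.16e-5 C.
Since E is radial and uniform over the Gaussian sphere, Φ = E·4πr² = Q_enc/ε₀.
E = |Q_enc|/(4πε₀r²) = (1.16×10^-5)/(4π·8.85×10^-12·(0.197)²) = 2.69e6 N/C.

|E| = 2.69e6 N/C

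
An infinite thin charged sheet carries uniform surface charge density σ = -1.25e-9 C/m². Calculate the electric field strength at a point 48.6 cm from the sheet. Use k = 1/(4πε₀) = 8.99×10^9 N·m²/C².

|E| = 70.6 N/C

Choose a cylindrical pillbox piercing the sheet, end faces (area A) parallel to it.
Flux Φ = 2EA and Q_enc = σA, so 2EA = σA/ε₀ ⇒ E = |σ|/(2ε₀), independent of distance.
E = 2πk|σ| = 2π(8.99×10^9)(1.25e-9) = 70.6 N/C.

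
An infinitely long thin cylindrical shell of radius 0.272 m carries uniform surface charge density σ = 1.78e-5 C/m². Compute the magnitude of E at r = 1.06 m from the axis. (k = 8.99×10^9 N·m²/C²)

E = 5.16×10^5 N/C

Coaxial Gaussian cylinder, radius r = 1.06 m, length L (r > 0.272 m).
The whole shell is enclosed: λ_enc = σ·2πR = (1.78e-5)·2π·(0.272) = 3.042×10^-5 C/m.
Applying ∮E·dA = Q_enc/ε₀ with the end caps contributing no flux:
E = 2k|λ_enc|/r = 2(8.99×10^9)(3.042×10^-5)/(1.06) = 5.16e5 N/C.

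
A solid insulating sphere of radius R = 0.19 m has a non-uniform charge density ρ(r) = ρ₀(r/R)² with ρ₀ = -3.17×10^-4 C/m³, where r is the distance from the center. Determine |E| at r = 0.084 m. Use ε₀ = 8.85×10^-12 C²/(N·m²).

|E| = 1.18×10^5 N/C

Symmetry ⇒ E = E(r) r̂. Gaussian sphere of radius r = 0.084 m (r < R).
Q_enc = ∫₀^r ρ(r')·4πr'² dr' = (4πρ₀/R²) ∫₀^r r'^4 dr' = 4πρ₀ r^5/(5·R²) = -9.23e-8 C.
Applying ∮E·dA = Q_enc/ε₀ with Φ = E(4πr²):
E = |Q_enc|/(4πε₀r²) = (9.23e-8)/(4π·8.85×10^-12·(0.084)²) = 1.18×10^5 N/C.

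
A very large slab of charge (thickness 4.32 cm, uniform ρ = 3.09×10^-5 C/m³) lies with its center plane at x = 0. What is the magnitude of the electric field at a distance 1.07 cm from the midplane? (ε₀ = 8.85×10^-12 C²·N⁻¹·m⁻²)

By symmetry E is perpendicular to the slab. A Gaussian pillbox from −1.07 cm to +1.07 cm (face area A) lies entirely within the slab.
Q_enc = ρ·(2x)·A and flux = 2EA, so 2EA = 2ρxA/ε₀ ⇒ E = |ρ|x/ε₀.
E = (3.09×10^-5)(0.0107)/(8.85×10^-12) = 3.74×10^4 N/C.

E = 3.74×10^4 V/m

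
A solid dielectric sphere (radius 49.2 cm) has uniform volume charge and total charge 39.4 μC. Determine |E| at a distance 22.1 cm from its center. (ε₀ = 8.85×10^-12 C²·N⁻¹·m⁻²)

6.57×10^5 V/m

By spherical symmetry E is radial; choose a Gaussian sphere of radius r = 22.1 cm (r < R).
Only the charge within r is enclosed: Q_enc = Q·(r/R)³ = (39.4 μC)·(22.1 cm/49.2 cm)³ = 3.571e-6 C.
Applying ∮E·dA = Q_enc/ε₀ with Φ = E(4πr²):
E = |Q_enc|/(4πε₀r²) = (3.571e-6)/(4π·8.85×10^-12·(0.221)²) = 6.57e5 N/C.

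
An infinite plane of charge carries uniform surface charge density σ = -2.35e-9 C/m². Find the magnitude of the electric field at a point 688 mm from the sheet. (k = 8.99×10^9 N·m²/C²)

|E| ≈ 133 V/m

By planar symmetry E is perpendicular to the sheet and uniform; use a Gaussian pillbox with flat faces of area A on each side of the sheet.
Flux Φ = 2EA and Q_enc = σA, so 2EA = σA/ε₀ ⇒ E = |σ|/(2ε₀), independent of distance.
E = 2πk|σ| = 2π(8.99×10^9)(2.35×10^-9) = 133 N/C.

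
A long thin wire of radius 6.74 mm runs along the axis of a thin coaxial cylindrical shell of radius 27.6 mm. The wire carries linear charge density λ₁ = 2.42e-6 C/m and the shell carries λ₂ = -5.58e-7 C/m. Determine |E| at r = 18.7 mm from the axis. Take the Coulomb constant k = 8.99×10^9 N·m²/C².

By cylindrical symmetry E is radial; use a coaxial Gaussian cylinder of radius 18.7 mm and length L (between the conductors, 6.74 mm < r < 27.6 mm).
The shell at 27.6 mm lies outside the Gaussian surface, so λ_enc = λ₁ = 2.42×10^-6 C/m.
Gauss's law: E·2πrL = λ_enc L/ε₀.
E = 2k|λ_enc|/r = 2(8.99×10^9)(2.42×10^-6)/(0.0187) = 2.33×10^6 N/C.

E = 2.33×10^6 V/m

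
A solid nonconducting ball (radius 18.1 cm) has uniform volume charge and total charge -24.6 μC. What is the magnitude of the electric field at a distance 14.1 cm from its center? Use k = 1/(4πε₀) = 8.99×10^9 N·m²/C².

Symmetry ⇒ E = E(r) r̂. Gaussian sphere of radius r = 14.1 cm (r < R).
Only the charge within r is enclosed: Q_enc = Q·(r/R)³ = (-24.6 μC)·(14.1 cm/18.1 cm)³ = -1.163×10^-5 C.
By Gauss's law, ∮E·dA = E·4πr² = Q_enc/ε₀.
E = k|Q_enc|/r² = (8.99×10^9)(1.163×10^-5)/(0.141)² = 5.26e6 N/C.

|E| ≈ 5.26×10^6 V/m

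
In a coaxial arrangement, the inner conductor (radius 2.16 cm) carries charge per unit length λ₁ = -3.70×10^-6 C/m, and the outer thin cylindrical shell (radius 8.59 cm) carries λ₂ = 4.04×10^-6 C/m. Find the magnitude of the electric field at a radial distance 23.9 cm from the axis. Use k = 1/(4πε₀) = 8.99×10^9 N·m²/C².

Take a coaxial cylindrical Gaussian surface of radius r = 23.9 cm and length L (r > 8.59 cm, enclosing both).
λ_enc = λ₁ + λ₂ = (-3.70×10^-6) + (4.04×10^-6) = 3.40×10^-7 C/m.
By Gauss's law (flux through the curved wall only), E·2πrL = λ_enc L/ε₀.
E = 2k|λ_enc|/r = 2(8.99×10^9)(3.40e-7)/(0.239) = 2.56×10^4 N/C.

|E| ≈ 2.56×10^4 V/m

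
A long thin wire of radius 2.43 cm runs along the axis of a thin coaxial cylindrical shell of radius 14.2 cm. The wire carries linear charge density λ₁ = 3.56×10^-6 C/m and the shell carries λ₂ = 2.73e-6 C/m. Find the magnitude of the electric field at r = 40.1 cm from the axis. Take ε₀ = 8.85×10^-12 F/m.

2.82×10^5 V/m

By cylindrical symmetry E is radial; use a coaxial Gaussian cylinder of radius 40.1 cm and length L (r > 14.2 cm, enclosing both).
λ_enc = λ₁ + λ₂ = (3.56×10^-6) + (2.73×10^-6) = 6.29×10^-6 C/m.
Applying ∮E·dA = Q_enc/ε₀ with the end caps contributing no flux:
E = |λ_enc|/(2πε₀r) = (6.29e-6)/(2π·8.85×10^-12·0.401) = 2.82e5 N/C.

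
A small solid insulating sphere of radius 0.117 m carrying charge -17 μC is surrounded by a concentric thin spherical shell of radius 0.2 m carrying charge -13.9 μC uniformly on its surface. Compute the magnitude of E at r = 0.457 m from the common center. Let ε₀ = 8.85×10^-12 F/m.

E ≈ 1.33×10^6 N/C

Use a concentric Gaussian sphere at r = 0.457 m (r > 0.2 m, enclosing both).
Q_enc = (-17 μC) + (-13.9 μC) = -3.09e-5 C.
Applying ∮E·dA = Q_enc/ε₀ with Φ = E(4πr²):
E = |Q_enc|/(4πε₀r²) = (3.09×10^-5)/(4π·8.85×10^-12·(0.457)²) = 1.33e6 N/C.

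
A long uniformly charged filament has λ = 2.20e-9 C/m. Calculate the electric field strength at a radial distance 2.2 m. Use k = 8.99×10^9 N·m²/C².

|E| ≈ 18 N/C

Coaxial Gaussian cylinder, radius r = 2.2 m, length L.
Q_enc = λL, so λ_enc = 2.20e-9 C/m.
Since E is radial and uniform over the curved surface, Φ = E·2πrL = Q_enc/ε₀ = λ_enc L/ε₀.
E = 2k|λ_enc|/r = 2(8.99×10^9)(2.20×10^-9)/(2.2) = 18 N/C.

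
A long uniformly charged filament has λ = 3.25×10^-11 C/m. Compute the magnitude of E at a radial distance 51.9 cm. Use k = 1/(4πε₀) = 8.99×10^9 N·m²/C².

E ≈ 1.13 N/C

By cylindrical symmetry E is radial; use a coaxial Gaussian cylinder of radius 51.9 cm and length L.
Q_enc = λL, so λ_enc = 3.25e-11 C/m.
By Gauss's law (flux through the curved wall only), E·2πrL = λ_enc L/ε₀.
E = 2k|λ_enc|/r = 2(8.99×10^9)(3.25e-11)/(0.519) = 1.13 N/C.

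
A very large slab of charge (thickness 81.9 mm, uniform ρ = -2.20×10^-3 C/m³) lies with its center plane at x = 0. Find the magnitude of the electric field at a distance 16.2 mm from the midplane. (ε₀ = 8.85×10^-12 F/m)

|E| = 4.03×10^6 N/C

By symmetry E is perpendicular to the slab. A Gaussian pillbox from −16.2 mm to +16.2 mm (face area A) lies entirely within the slab.
Q_enc = ρ·(2x)·A and flux = 2EA, so 2EA = 2ρxA/ε₀ ⇒ E = |ρ|x/ε₀.
E = (2.20e-3)(0.0162)/(8.85×10^-12) = 4.03e6 N/C.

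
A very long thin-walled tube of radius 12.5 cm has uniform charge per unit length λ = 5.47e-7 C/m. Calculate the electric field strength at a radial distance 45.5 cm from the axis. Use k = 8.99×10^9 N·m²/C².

Choose a coaxial cylinder of radius r = 45.5 cm (arbitrary length L) as the Gaussian surface (r > 12.5 cm).
The full line charge is enclosed: λ_enc = 5.47×10^-7 C/m.
Since E is radial and uniform over the curved surface, Φ = E·2πrL = Q_enc/ε₀ = λ_enc L/ε₀.
E = 2k|λ_enc|/r = 2(8.99×10^9)(5.47e-7)/(0.455) = 2.16×10^4 N/C.

E = 2.16×10^4 V/m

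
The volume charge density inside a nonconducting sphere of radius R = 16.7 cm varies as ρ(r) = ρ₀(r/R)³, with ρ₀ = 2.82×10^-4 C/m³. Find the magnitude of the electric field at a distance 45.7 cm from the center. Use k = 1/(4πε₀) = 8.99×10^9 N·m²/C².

Symmetry ⇒ E = E(r) r̂. Gaussian sphere of radius r = 45.7 cm (r > R, all charge enclosed).
Q_enc = 4π ∫₀^R ρ₀(r'/R)^3 r'² dr' = 4πρ₀R³/6 = 2.751×10^-6 C.
Applying ∮E·dA = Q_enc/ε₀ with Φ = E(4πr²):
E = k|Q_enc|/r² = (8.99×10^9)(2.751e-6)/(0.457)² = 1.18×10^5 N/C.

|E| = 1.18×10^5 N/C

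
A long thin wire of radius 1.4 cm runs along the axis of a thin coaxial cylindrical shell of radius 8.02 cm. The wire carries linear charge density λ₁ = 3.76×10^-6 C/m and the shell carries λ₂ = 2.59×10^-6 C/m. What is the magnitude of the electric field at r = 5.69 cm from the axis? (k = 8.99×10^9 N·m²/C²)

Choose a coaxial cylinder of radius r = 5.69 cm (arbitrary length L) as the Gaussian surface (between the conductors, 1.4 cm < r < 8.02 cm).
Only the inner wire is enclosed; the outer shell contributes nothing inside itself. λ_enc = λ₁ = 3.76e-6 C/m.
Applying ∮E·dA = Q_enc/ε₀ with the end caps contributing no flux:
E = 2k|λ_enc|/r = 2(8.99×10^9)(3.76×10^-6)/(0.0569) = 1.19×10^6 N/C.

|E| = 1.19×10^6 V/m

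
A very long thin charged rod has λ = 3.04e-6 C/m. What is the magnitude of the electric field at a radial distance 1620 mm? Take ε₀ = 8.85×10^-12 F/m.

|E| ≈ 3.37e4 N/C

Take a coaxial cylindrical Gaussian surface of radius r = 1620 mm and length L.
Q_enc = λL, so λ_enc = 3.04×10^-6 C/m.
By Gauss's law (flux through the curved wall only), E·2πrL = λ_enc L/ε₀.
E = |λ_enc|/(2πε₀r) = (3.04e-6)/(2π·8.85×10^-12·1.62) = 3.37×10^4 N/C.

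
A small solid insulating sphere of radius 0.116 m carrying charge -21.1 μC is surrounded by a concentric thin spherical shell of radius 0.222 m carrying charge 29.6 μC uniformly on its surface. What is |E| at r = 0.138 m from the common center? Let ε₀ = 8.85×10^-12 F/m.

|E| ≈ 9.96×10^6 N/C

Take a concentric spherical Gaussian surface of radius r = 0.138 m (between the bodies, 0.116 m < r < 0.222 m).
Only the inner charge is enclosed; the outer shell contributes nothing inside itself. Q_enc = -21.1 μC = -2.11e-5 C.
Applying ∮E·dA = Q_enc/ε₀ with Φ = E(4πr²):
E = |Q_enc|/(4πε₀r²) = (2.11×10^-5)/(4π·8.85×10^-12·(0.138)²) = 9.96×10^6 N/C.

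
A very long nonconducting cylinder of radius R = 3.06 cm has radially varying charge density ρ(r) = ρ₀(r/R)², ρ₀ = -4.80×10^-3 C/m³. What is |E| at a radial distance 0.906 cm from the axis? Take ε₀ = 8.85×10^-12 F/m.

E = 1.08×10^5 N/C

By cylindrical symmetry E is radial; use a coaxial Gaussian cylinder of radius 0.906 cm and length L (r < R).
Integrating ρ over the cross-section to radius r: λ_enc = (2πρ₀/R²) ∫₀^r r'^3 dr' = 2πρ₀ r^4/(4·R²) = -5.425×10^-8 C/m.
By Gauss's law (flux through the curved wall only), E·2πrL = λ_enc L/ε₀.
E = |λ_enc|/(2πε₀r) = (5.425e-8)/(2π·8.85×10^-12·0.00906) = 1.08×10^5 N/C.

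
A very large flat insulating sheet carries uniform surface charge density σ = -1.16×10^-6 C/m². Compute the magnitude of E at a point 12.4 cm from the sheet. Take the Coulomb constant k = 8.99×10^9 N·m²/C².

The symmetry is planar: E is normal to the sheet and the same magnitude on both sides. Take a pillbox straddling the sheet with end-cap area A.
Only the two end caps contribute flux: Φ = 2EA. With Q_enc = σA, Gauss's law gives E = |σ|/(2ε₀).
E = 2πk|σ| = 2π(8.99×10^9)(1.16×10^-6) = 6.55×10^4 N/C.

6.55×10^4 N/C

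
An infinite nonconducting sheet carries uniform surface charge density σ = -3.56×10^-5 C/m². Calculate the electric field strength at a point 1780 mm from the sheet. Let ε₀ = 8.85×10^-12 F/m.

Choose a cylindrical pillbox piercing the sheet, end faces (area A) parallel to it.
Flux Φ = 2EA and Q_enc = σA, so 2EA = σA/ε₀ ⇒ E = |σ|/(2ε₀), independent of distance.
E = |σ|/(2ε₀) = (3.56e-5)/(2·8.85×10^-12) = 2.01×10^6 N/C.

|E| = 2.01×10^6 N/C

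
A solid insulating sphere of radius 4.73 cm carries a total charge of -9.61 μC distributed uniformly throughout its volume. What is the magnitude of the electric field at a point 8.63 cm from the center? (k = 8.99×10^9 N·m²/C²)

1.16×10^7 V/m

Take a concentric spherical Gaussian surface of radius r = 8.63 cm (r > R, so the entire charge is enclosed).
Q_enc = -9.61 μC = -9.61e-6 C.
Applying ∮E·dA = Q_enc/ε₀ with Φ = E(4πr²):
E = k|Q_enc|/r² = (8.99×10^9)(9.61e-6)/(0.0863)² = 1.16e7 N/C.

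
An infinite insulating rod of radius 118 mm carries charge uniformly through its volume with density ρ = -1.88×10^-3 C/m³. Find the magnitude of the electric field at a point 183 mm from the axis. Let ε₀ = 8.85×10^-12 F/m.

Choose a coaxial cylinder of radius r = 183 mm (arbitrary length L) as the Gaussian surface (r > 118 mm, full cross-section enclosed).
λ_enc = ρ·πR² = (-1.88×10^-3)π(0.118)² = -8.224e-5 C/m.
Gauss's law: E·2πrL = λ_enc L/ε₀.
E = |λ_enc|/(2πε₀r) = (8.224e-5)/(2π·8.85×10^-12·0.183) = 8.08×10^6 N/C.

8.08e6 N/C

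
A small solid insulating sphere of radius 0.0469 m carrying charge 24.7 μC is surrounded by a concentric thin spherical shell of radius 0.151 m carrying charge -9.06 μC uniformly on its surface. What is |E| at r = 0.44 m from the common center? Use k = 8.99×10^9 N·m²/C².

Use a concentric Gaussian sphere at r = 0.44 m (r > 0.151 m, enclosing both).
Q_enc = (24.7 μC) + (-9.06 μC) = 1.564×10^-5 C.
Applying ∮E·dA = Q_enc/ε₀ with Φ = E(4πr²):
E = k|Q_enc|/r² = (8.99×10^9)(1.564×10^-5)/(0.44)² = 7.26e5 N/C.

|E| ≈ 7.26×10^5 N/C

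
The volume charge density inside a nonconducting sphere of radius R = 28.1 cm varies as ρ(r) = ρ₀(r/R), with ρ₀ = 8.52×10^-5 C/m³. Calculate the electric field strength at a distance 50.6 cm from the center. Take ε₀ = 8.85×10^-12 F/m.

|E| = 2.09×10^5 V/m

Take a concentric spherical Gaussian surface of radius r = 50.6 cm (r > R, all charge enclosed).
Q_enc = 4π ∫₀^R ρ₀(r'/R)^1 r'² dr' = 4πρ₀R³/4 = 5.939×10^-6 C.
By Gauss's law, ∮E·dA = E·4πr² = Q_enc/ε₀.
E = |Q_enc|/(4πε₀r²) = (5.939e-6)/(4π·8.85×10^-12·(0.506)²) = 2.09×10^5 N/C.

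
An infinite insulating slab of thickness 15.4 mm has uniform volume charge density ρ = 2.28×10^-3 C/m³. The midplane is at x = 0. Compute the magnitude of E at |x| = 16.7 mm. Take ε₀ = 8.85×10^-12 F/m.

|E| = 1.98e6 N/C

The point |x| = 16.7 mm lies outside the slab (half-thickness 0.0077 m). A symmetric pillbox spanning the full slab encloses Q_enc = ρ·d·A.
Flux = 2EA ⇒ E = |ρ|d/(2ε₀), independent of distance outside.
E = (2.28e-3)(0.0154)/(2·8.85×10^-12) = 1.98×10^6 N/C.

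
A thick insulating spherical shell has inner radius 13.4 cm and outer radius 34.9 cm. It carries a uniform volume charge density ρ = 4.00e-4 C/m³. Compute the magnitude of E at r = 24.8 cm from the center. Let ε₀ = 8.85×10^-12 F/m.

|E| = 3.15×10^6 N/C

Symmetry ⇒ E = E(r) r̂. Gaussian sphere of radius r = 24.8 cm (within the shell material, 13.4 cm < r < 34.9 cm).
Only the shell between 13.4 cm and r is enclosed: Q_enc = ρ·(4π/3)(r³ − a³) = (4.00×10^-4)·(4π/3)·((0.248)³ − (0.134)³) = 2.153×10^-5 C.
Applying ∮E·dA = Q_enc/ε₀ with Φ = E(4πr²):
E = |Q_enc|/(4πε₀r²) = (2.153×10^-5)/(4π·8.85×10^-12·(0.248)²) = 3.15e6 N/C.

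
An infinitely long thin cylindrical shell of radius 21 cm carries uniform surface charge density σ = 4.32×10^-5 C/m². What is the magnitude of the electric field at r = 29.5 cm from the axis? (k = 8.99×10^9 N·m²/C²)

Coaxial Gaussian cylinder, radius r = 29.5 cm, length L (r > 21 cm).
The whole shell is enclosed: λ_enc = σ·2πR = (4.32e-5)·2π·(0.21) = 5.70×10^-5 C/m.
By Gauss's law (flux through the curved wall only), E·2πrL = λ_enc L/ε₀.
E = 2k|λ_enc|/r = 2(8.99×10^9)(5.70×10^-5)/(0.295) = 3.47×10^6 N/C.

E ≈ 3.47e6 N/C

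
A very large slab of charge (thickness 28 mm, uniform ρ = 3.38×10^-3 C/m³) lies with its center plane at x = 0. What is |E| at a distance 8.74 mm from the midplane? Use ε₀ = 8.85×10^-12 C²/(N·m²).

|E| ≈ 3.34×10^6 N/C

By symmetry E is perpendicular to the slab. A Gaussian pillbox from −8.74 mm to +8.74 mm (face area A) lies entirely within the slab.
Q_enc = ρ·(2x)·A and flux = 2EA, so 2EA = 2ρxA/ε₀ ⇒ E = |ρ|x/ε₀.
E = (3.38×10^-3)(0.00874)/(8.85×10^-12) = 3.34e6 N/C.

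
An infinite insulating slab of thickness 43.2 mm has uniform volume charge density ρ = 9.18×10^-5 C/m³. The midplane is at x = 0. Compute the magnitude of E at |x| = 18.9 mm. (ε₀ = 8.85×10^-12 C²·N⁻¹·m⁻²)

By symmetry E is perpendicular to the slab. A Gaussian pillbox from −18.9 mm to +18.9 mm (face area A) lies entirely within the slab.
Q_enc = ρ·(2x)·A and flux = 2EA, so 2EA = 2ρxA/ε₀ ⇒ E = |ρ|x/ε₀.
E = (9.18×10^-5)(0.0189)/(8.85×10^-12) = 1.96×10^5 N/C.

E ≈ 1.96×10^5 N/C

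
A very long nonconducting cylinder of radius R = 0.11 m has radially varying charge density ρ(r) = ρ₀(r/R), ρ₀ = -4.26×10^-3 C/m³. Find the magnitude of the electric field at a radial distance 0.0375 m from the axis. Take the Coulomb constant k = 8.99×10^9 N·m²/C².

By cylindrical symmetry E is radial; use a coaxial Gaussian cylinder of radius 0.0375 m and length L (r < R).
Integrating ρ over the cross-section to radius r: λ_enc = (2πρ₀/R) ∫₀^r r'^2 dr' = 2πρ₀ r^3/(3·R) = -4.277×10^-6 C/m.
Gauss's law: E·2πrL = λ_enc L/ε₀.
E = 2k|λ_enc|/r = 2(8.99×10^9)(4.277×10^-6)/(0.0375) = 2.05×10^6 N/C.

|E| ≈ 2.05e6 N/C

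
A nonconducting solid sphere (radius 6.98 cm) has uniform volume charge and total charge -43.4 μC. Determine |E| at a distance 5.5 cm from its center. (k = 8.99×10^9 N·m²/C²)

By spherical symmetry E is radial; choose a Gaussian sphere of radius r = 5.5 cm (r < R).
For a uniform sphere the enclosed fraction is (r/R)³, so Q_enc = (-43.4 μC)(0.055/0.0698)³ = -2.123×10^-5 C.
Since E is radial and uniform over the Gaussian sphere, Φ = E·4πr² = Q_enc/ε₀.
E = k|Q_enc|/r² = (8.99×10^9)(2.123×10^-5)/(0.055)² = 6.31×10^7 N/C.

E ≈ 6.31×10^7 V/m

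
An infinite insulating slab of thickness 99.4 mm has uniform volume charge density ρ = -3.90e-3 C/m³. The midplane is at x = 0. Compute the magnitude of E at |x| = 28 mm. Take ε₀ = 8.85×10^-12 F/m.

|E| ≈ 1.23e7 V/m

By symmetry E is perpendicular to the slab. A Gaussian pillbox from −28 mm to +28 mm (face area A) lies entirely within the slab.
Q_enc = ρ·(2x)·A and flux = 2EA, so 2EA = 2ρxA/ε₀ ⇒ E = |ρ|x/ε₀.
E = (3.90e-3)(0.028)/(8.85×10^-12) = 1.23e7 N/C.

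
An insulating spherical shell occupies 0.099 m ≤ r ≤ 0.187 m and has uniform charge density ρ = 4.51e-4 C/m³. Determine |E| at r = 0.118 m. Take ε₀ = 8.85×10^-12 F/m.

Use a concentric Gaussian sphere at r = 0.118 m (within the shell material, 0.099 m < r < 0.187 m).
Only the shell between 0.099 m and r is enclosed: Q_enc = ρ·(4π/3)(r³ − a³) = (4.51e-4)·(4π/3)·((0.118)³ − (0.099)³) = 1.271×10^-6 C.
By Gauss's law, ∮E·dA = E·4πr² = Q_enc/ε₀.
E = |Q_enc|/(4πε₀r²) = (1.271×10^-6)/(4π·8.85×10^-12·(0.118)²) = 8.21e5 N/C.

|E| = 8.21e5 N/C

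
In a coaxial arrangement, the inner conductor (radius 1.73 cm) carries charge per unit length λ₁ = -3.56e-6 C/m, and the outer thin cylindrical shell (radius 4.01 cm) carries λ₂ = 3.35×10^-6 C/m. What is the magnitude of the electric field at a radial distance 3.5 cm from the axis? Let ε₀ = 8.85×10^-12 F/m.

Coaxial Gaussian cylinder, radius r = 3.5 cm, length L (between the conductors, 1.73 cm < r < 4.01 cm).
Only the inner wire is enclosed; the outer shell contributes nothing inside itself. λ_enc = λ₁ = -3.56e-6 C/m.
Since E is radial and uniform over the curved surface, Φ = E·2πrL = Q_enc/ε₀ = λ_enc L/ε₀.
E = |λ_enc|/(2πε₀r) = (3.56e-6)/(2π·8.85×10^-12·0.035) = 1.83×10^6 N/C.

E ≈ 1.83×10^6 V/m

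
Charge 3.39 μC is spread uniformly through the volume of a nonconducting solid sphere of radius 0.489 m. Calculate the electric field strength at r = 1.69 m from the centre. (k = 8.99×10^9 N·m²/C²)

By spherical symmetry E is radial; choose a Gaussian sphere of radius r = 1.69 m (r > R, so the entire charge is enclosed).
Q_enc = 3.39 μC = 3.39e-6 C.
Since E is radial and uniform over the Gaussian sphere, Φ = E·4πr² = Q_enc/ε₀.
E = k|Q_enc|/r² = (8.99×10^9)(3.39×10^-6)/(1.69)² = 1.07×10^4 N/C.

|E| = 1.07×10^4 V/m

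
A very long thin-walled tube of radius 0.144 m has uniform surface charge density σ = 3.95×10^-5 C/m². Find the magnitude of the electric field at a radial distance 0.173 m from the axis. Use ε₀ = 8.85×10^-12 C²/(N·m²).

Coaxial Gaussian cylinder, radius r = 0.173 m, length L (r > 0.144 m).
The whole shell is enclosed: λ_enc = σ·2πR = (3.95e-5)·2π·(0.144) = 3.574×10^-5 C/m.
Gauss's law: E·2πrL = λ_enc L/ε₀.
E = |λ_enc|/(2πε₀r) = (3.574e-5)/(2π·8.85×10^-12·0.173) = 3.72×10^6 N/C.

|E| = 3.72×10^6 N/C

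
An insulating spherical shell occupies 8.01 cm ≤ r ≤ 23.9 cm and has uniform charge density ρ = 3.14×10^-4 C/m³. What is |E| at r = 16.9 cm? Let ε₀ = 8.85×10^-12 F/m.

E = 1.79×10^6 N/C

By spherical symmetry E is radial; choose a Gaussian sphere of radius r = 16.9 cm (within the shell material, 8.01 cm < r < 23.9 cm).
Enclosed charge is the volume from a to r: Q_enc = (4π/3)ρ(r³ − a³) = 5.673e-6 C.
Gauss's law: E·4πr² = Q_enc/ε₀.
E = |Q_enc|/(4πε₀r²) = (5.673×10^-6)/(4π·8.85×10^-12·(0.169)²) = 1.79×10^6 N/C.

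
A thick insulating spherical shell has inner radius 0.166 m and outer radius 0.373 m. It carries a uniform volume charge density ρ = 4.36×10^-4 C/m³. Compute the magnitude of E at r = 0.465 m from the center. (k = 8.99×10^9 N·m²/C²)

Take a concentric spherical Gaussian surface of radius r = 0.465 m (r > 0.373 m, enclosing the whole shell).
Q_enc = ρ·(4π/3)(b³ − a³) = (4.36×10^-4)·(4π/3)·((0.373)³ − (0.166)³) = 8.642×10^-5 C.
Since E is radial and uniform over the Gaussian sphere, Φ = E·4πr² = Q_enc/ε₀.
E = k|Q_enc|/r² = (8.99×10^9)(8.642×10^-5)/(0.465)² = 3.59e6 N/C.

|E| ≈ 3.59e6 N/C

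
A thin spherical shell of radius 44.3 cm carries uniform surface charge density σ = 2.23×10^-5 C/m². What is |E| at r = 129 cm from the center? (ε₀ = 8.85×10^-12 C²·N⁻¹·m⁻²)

E = 2.97e5 V/m

Symmetry ⇒ E = E(r) r̂. Gaussian sphere of radius r = 129 cm (r > 44.3 cm).
The entire shell is enclosed: Q_enc = σ·4πR² = (2.23×10^-5)·4π·(0.443)² = 5.499×10^-5 C.
By Gauss's law, ∮E·dA = E·4πr² = Q_enc/ε₀.
E = |Q_enc|/(4πε₀r²) = (5.499×10^-5)/(4π·8.85×10^-12·(1.29)²) = 2.97e5 N/C.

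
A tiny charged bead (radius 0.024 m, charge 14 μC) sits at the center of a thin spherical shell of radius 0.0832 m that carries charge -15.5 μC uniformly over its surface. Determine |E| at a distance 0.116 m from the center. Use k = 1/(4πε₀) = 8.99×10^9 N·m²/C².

|E| ≈ 1.00×10^6 N/C

Take a concentric spherical Gaussian surface of radius r = 0.116 m (r > 0.0832 m, enclosing both).
Q_enc = (14 μC) + (-15.5 μC) = -1.50×10^-6 C.
Gauss's law: E·4πr² = Q_enc/ε₀.
E = k|Q_enc|/r² = (8.99×10^9)(1.50×10^-6)/(0.116)² = 1.00e6 N/C.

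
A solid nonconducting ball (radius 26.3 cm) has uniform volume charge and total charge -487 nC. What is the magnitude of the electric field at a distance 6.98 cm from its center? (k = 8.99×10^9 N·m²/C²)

Use a concentric Gaussian sphere at r = 6.98 cm (r < R).
For a uniform sphere the enclosed fraction is (r/R)³, so Q_enc = (-487 nC)(0.0698/0.263)³ = -9.104×10^-9 C.
Since E is radial and uniform over the Gaussian sphere, Φ = E·4πr² = Q_enc/ε₀.
E = k|Q_enc|/r² = (8.99×10^9)(9.104e-9)/(0.0698)² = 1.68×10^4 N/C.

E = 1.68×10^4 N/C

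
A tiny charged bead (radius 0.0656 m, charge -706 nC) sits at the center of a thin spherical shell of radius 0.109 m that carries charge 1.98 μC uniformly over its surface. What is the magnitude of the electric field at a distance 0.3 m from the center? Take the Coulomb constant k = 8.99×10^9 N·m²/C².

By spherical symmetry E is radial; choose a Gaussian sphere of radius r = 0.3 m (r > 0.109 m, enclosing both).
Q_enc = (-706 nC) + (1.98 μC) = 1.274×10^-6 C.
Applying ∮E·dA = Q_enc/ε₀ with Φ = E(4πr²):
E = k|Q_enc|/r² = (8.99×10^9)(1.274×10^-6)/(0.3)² = 1.27×10^5 N/C.

E ≈ 1.27×10^5 N/C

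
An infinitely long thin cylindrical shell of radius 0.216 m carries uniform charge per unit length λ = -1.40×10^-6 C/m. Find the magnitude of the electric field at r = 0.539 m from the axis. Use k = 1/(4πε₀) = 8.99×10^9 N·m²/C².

|E| ≈ 4.67×10^4 N/C

By cylindrical symmetry E is radial; use a coaxial Gaussian cylinder of radius 0.539 m and length L (r > 0.216 m).
The full line charge is enclosed: λ_enc = -1.40×10^-6 C/m.
Gauss's law: E·2πrL = λ_enc L/ε₀.
E = 2k|λ_enc|/r = 2(8.99×10^9)(1.40×10^-6)/(0.539) = 4.67e4 N/C.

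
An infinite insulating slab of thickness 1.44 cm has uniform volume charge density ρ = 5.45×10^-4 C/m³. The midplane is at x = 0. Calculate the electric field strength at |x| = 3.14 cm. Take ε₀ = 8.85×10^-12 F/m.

4.43×10^5 N/C

The point |x| = 3.14 cm lies outside the slab (half-thickness 0.0072 m). A symmetric pillbox spanning the full slab encloses Q_enc = ρ·d·A.
Flux = 2EA ⇒ E = |ρ|d/(2ε₀), independent of distance outside.
E = (5.45e-4)(0.0144)/(2·8.85×10^-12) = 4.43×10^5 N/C.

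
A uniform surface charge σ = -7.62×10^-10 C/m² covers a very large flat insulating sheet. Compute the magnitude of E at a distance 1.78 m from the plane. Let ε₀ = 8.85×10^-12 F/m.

E = 43.1 N/C

By planar symmetry E is perpendicular to the sheet and uniform; use a Gaussian pillbox with flat faces of area A on each side of the sheet.
Only the two end caps contribute flux: Φ = 2EA. With Q_enc = σA, Gauss's law gives E = |σ|/(2ε₀).
E = |σ|/(2ε₀) = (7.62e-10)/(2·8.85×10^-12) = 43.1 N/C.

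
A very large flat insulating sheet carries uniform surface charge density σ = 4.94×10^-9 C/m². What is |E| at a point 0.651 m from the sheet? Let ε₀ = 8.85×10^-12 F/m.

The symmetry is planar: E is normal to the sheet and the same magnitude on both sides. Take a pillbox straddling the sheet with end-cap area A.
Only the two end caps contribute flux: Φ = 2EA. With Q_enc = σA, Gauss's law gives E = |σ|/(2ε₀).
E = |σ|/(2ε₀) = (4.94×10^-9)/(2·8.85×10^-12) = 279 N/C.

|E| = 279 N/C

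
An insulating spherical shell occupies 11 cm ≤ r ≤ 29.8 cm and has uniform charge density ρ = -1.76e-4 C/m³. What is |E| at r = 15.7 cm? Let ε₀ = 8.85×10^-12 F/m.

6.83e5 N/C

Use a concentric Gaussian sphere at r = 15.7 cm (within the shell material, 11 cm < r < 29.8 cm).
Only the shell between 11 cm and r is enclosed: Q_enc = ρ·(4π/3)(r³ − a³) = (-1.76×10^-4)·(4π/3)·((0.157)³ − (0.11)³) = -1.872×10^-6 C.
Since E is radial and uniform over the Gaussian sphere, Φ = E·4πr² = Q_enc/ε₀.
E = |Q_enc|/(4πε₀r²) = (1.872×10^-6)/(4π·8.85×10^-12·(0.157)²) = 6.83×10^5 N/C.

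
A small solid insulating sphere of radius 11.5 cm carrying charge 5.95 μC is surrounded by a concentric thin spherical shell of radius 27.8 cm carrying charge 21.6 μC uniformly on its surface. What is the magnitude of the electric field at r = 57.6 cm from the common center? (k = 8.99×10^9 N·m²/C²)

By spherical symmetry E is radial; choose a Gaussian sphere of radius r = 57.6 cm (r > 27.8 cm, enclosing both).
Q_enc = (5.95 μC) + (21.6 μC) = 2.755×10^-5 C.
Gauss's law: E·4πr² = Q_enc/ε₀.
E = k|Q_enc|/r² = (8.99×10^9)(2.755e-5)/(0.576)² = 7.47×10^5 N/C.

7.47e5 V/m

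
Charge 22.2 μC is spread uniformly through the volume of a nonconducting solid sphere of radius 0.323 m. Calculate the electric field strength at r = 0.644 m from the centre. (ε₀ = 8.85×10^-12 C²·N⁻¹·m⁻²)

By spherical symmetry E is radial; choose a Gaussian sphere of radius r = 0.644 m (r > R, so the entire charge is enclosed).
Q_enc = 22.2 μC = 2.22e-5 C.
Applying ∮E·dA = Q_enc/ε₀ with Φ = E(4πr²):
E = |Q_enc|/(4πε₀r²) = (2.22e-5)/(4π·8.85×10^-12·(0.644)²) = 4.81×10^5 N/C.

|E| ≈ 4.81e5 V/m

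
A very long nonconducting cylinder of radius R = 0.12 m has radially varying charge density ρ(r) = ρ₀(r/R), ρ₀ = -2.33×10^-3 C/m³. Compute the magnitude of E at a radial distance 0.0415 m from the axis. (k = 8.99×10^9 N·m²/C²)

Choose a coaxial cylinder of radius r = 0.0415 m (arbitrary length L) as the Gaussian surface (r < R).
λ_enc = ∫₀^r ρ(r')·2πr' dr' = (2πρ₀/R)·r^3/3 = -2.907×10^-6 C/m.
By Gauss's law (flux through the curved wall only), E·2πrL = λ_enc L/ε₀.
E = 2k|λ_enc|/r = 2(8.99×10^9)(2.907×10^-6)/(0.0415) = 1.26×10^6 N/C.

E ≈ 1.26×10^6 N/C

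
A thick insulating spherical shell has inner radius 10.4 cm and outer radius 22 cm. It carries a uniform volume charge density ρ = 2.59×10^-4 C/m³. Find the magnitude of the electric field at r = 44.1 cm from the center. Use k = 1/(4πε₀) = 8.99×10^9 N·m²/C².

|E| = 4.78e5 N/C

By spherical symmetry E is radial; choose a Gaussian sphere of radius r = 44.1 cm (r > 22 cm, enclosing the whole shell).
Q_enc = ρ·(4π/3)(b³ − a³) = (2.59×10^-4)·(4π/3)·((0.22)³ − (0.104)³) = 1.033×10^-5 C.
By Gauss's law, ∮E·dA = E·4πr² = Q_enc/ε₀.
E = k|Q_enc|/r² = (8.99×10^9)(1.033e-5)/(0.441)² = 4.78e5 N/C.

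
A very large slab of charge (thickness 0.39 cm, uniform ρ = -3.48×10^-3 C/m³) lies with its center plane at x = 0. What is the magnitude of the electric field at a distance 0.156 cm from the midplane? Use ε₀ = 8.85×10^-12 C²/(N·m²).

By symmetry E is perpendicular to the slab. A Gaussian pillbox from −0.156 cm to +0.156 cm (face area A) lies entirely within the slab.
Q_enc = ρ·(2x)·A and flux = 2EA, so 2EA = 2ρxA/ε₀ ⇒ E = |ρ|x/ε₀.
E = (3.48×10^-3)(0.00156)/(8.85×10^-12) = 6.13×10^5 N/C.

E = 6.13×10^5 V/m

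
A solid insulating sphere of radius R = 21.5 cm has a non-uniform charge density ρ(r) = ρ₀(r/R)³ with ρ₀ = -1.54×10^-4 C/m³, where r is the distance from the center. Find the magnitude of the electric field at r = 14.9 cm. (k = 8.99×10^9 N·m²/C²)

1.44e5 V/m

Use a concentric Gaussian sphere at r = 14.9 cm (r < R).
Integrate the density: Q_enc = 4π ∫₀^r ρ₀(r'/R)^3 r'² dr' = 4πρ₀ r^6/(6·R³) = -3.551e-7 C.
Since E is radial and uniform over the Gaussian sphere, Φ = E·4πr² = Q_enc/ε₀.
E = k|Q_enc|/r² = (8.99×10^9)(3.551×10^-7)/(0.149)² = 1.44×10^5 N/C.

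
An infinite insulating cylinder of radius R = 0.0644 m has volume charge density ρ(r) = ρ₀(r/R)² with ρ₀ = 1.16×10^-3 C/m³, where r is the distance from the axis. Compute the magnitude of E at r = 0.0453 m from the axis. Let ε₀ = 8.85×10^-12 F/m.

Take a coaxial cylindrical Gaussian surface of radius r = 0.0453 m and length L (r < R).
λ_enc = ∫₀^r ρ(r')·2πr' dr' = (2πρ₀/R²)·r^4/4 = 1.85e-6 C/m.
Applying ∮E·dA = Q_enc/ε₀ with the end caps contributing no flux:
E = |λ_enc|/(2πε₀r) = (1.85e-6)/(2π·8.85×10^-12·0.0453) = 7.34×10^5 N/C.

|E| ≈ 7.34e5 N/C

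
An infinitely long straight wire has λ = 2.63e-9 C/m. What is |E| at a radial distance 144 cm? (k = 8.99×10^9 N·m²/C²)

Choose a coaxial cylinder of radius r = 144 cm (arbitrary length L) as the Gaussian surface.
Q_enc = λL, so λ_enc = 2.63e-9 C/m.
Applying ∮E·dA = Q_enc/ε₀ with the end caps contributing no flux:
E = 2k|λ_enc|/r = 2(8.99×10^9)(2.63×10^-9)/(1.44) = 32.8 N/C.

E ≈ 32.8 N/C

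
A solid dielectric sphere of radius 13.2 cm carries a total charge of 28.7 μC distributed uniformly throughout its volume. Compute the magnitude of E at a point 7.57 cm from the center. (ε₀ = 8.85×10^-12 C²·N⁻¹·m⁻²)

E = 8.49×10^6 N/C

By spherical symmetry E is radial; choose a Gaussian sphere of radius r = 7.57 cm (r < R).
For a uniform sphere the enclosed fraction is (r/R)³, so Q_enc = (28.7 μC)(0.0757/0.132)³ = 5.413×10^-6 C.
Gauss's law: E·4πr² = Q_enc/ε₀.
E = |Q_enc|/(4πε₀r²) = (5.413e-6)/(4π·8.85×10^-12·(0.0757)²) = 8.49e6 N/C.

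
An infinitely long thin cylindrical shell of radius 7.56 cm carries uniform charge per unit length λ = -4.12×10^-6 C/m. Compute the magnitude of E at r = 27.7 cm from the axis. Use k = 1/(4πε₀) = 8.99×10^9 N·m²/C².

E = 2.67×10^5 N/C

Take a coaxial cylindrical Gaussian surface of radius r = 27.7 cm and length L (r > 7.56 cm).
The full line charge is enclosed: λ_enc = -4.12×10^-6 C/m.
Applying ∮E·dA = Q_enc/ε₀ with the end caps contributing no flux:
E = 2k|λ_enc|/r = 2(8.99×10^9)(4.12×10^-6)/(0.277) = 2.67×10^5 N/C.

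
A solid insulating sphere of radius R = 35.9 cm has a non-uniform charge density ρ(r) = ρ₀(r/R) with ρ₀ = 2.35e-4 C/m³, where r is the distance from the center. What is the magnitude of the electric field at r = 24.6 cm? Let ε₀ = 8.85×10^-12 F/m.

Use a concentric Gaussian sphere at r = 24.6 cm (r < R).
Integrate the density: Q_enc = 4π ∫₀^r ρ₀(r'/R)^1 r'² dr' = 4πρ₀ r^4/(4·R) = 7.531×10^-6 C.
Applying ∮E·dA = Q_enc/ε₀ with Φ = E(4πr²):
E = |Q_enc|/(4πε₀r²) = (7.531×10^-6)/(4π·8.85×10^-12·(0.246)²) = 1.12×10^6 N/C.

E = 1.12×10^6 N/C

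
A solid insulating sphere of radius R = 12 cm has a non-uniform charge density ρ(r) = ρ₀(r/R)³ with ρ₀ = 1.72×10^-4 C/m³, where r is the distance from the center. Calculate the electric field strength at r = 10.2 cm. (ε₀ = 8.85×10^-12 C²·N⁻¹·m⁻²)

Use a concentric Gaussian sphere at r = 10.2 cm (r < R).
Integrate the density: Q_enc = 4π ∫₀^r ρ₀(r'/R)^3 r'² dr' = 4πρ₀ r^6/(6·R³) = 2.348×10^-7 C.
By Gauss's law, ∮E·dA = E·4πr² = Q_enc/ε₀.
E = |Q_enc|/(4πε₀r²) = (2.348×10^-7)/(4π·8.85×10^-12·(0.102)²) = 2.03×10^5 N/C.

2.03×10^5 N/C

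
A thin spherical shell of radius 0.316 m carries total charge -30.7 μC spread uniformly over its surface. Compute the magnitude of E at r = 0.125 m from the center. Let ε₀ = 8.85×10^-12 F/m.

E = 0

Use a concentric Gaussian sphere at r = 0.125 m (inside the shell, r < 0.316 m).
No charge lies within this surface, so Q_enc = 0 and Gauss's law gives E·4πr² = 0 ⇒ E = 0.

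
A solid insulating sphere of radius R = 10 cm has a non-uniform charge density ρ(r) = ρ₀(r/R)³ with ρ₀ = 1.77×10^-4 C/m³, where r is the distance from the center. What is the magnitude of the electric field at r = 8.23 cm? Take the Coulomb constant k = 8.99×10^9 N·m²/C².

Use a concentric Gaussian sphere at r = 8.23 cm (r < R).
Q_enc = ∫₀^r ρ(r')·4πr'² dr' = (4πρ₀/R³) ∫₀^r r'^5 dr' = 4πρ₀ r^6/(6·R³) = 1.152×10^-7 C.
Applying ∮E·dA = Q_enc/ε₀ with Φ = E(4πr²):
E = k|Q_enc|/r² = (8.99×10^9)(1.152×10^-7)/(0.0823)² = 1.53e5 N/C.

|E| ≈ 1.53e5 N/C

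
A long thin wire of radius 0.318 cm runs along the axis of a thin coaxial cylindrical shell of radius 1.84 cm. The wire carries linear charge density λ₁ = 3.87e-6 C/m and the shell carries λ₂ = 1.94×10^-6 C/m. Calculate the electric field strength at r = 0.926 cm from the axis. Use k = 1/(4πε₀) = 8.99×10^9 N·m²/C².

7.51e6 N/C

Coaxial Gaussian cylinder, radius r = 0.926 cm, length L (between the conductors, 0.318 cm < r < 1.84 cm).
Only the inner wire is enclosed; the outer shell contributes nothing inside itself. λ_enc = λ₁ = 3.87×10^-6 C/m.
Since E is radial and uniform over the curved surface, Φ = E·2πrL = Q_enc/ε₀ = λ_enc L/ε₀.
E = 2k|λ_enc|/r = 2(8.99×10^9)(3.87e-6)/(0.00926) = 7.51e6 N/C.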